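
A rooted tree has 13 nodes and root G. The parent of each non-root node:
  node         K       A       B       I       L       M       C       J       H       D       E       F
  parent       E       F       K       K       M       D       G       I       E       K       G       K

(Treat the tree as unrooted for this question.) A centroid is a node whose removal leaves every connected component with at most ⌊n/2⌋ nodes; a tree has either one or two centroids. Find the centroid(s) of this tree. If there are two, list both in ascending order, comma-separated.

Removing K splits the tree into components of sizes 4, 3, 2, 2, 1; the largest is 4 ≤ ⌊13/2⌋ = 6.
Every other node leaves some component of size > 6, so the centroid is unique.

K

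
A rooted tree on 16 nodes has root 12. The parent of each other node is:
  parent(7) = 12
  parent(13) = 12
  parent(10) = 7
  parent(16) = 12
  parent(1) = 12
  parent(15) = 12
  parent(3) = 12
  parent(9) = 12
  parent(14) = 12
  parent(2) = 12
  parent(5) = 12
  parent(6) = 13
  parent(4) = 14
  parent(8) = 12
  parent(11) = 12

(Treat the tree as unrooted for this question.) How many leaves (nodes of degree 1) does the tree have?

Degree-1 nodes: 1, 2, 3, 4, 5, 6, 8, 9, 10, 11, 15, 16 — 12 of them.

12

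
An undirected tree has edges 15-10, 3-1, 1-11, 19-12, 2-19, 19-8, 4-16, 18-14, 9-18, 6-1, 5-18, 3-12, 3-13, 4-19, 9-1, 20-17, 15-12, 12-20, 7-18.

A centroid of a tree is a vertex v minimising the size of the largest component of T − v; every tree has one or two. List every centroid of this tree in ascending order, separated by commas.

3, 12

If 12 is removed the pieces have sizes 10, 5, 2, 2, all ≤ ⌊20/2⌋ = 10.
3 is adjacent to 12 and is also a centroid (the largest component after removing it is likewise 10).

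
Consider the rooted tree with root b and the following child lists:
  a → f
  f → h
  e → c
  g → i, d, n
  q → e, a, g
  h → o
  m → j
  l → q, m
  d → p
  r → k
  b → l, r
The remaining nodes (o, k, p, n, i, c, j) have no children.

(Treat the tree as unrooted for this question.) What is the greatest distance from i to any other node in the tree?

6

A farthest node from i is k (o also at distance 6).
The path i – g – q – l – b – r – k has 6 edges.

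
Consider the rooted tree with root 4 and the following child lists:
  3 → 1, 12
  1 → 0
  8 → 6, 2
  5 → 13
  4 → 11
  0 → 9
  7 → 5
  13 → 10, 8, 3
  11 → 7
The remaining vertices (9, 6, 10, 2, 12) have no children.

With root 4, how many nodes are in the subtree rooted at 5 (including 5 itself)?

11

Descendants of 5 (including itself): 5, 13, 8, 3, 10, 6, 2, 1, 12, 0, 9. That's 11.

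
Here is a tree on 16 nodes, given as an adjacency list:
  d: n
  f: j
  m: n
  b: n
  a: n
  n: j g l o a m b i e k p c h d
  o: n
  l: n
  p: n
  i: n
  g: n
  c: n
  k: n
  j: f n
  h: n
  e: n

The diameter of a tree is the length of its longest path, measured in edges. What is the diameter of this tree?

3

Starting from f, a farthest node is p at distance 3.
One longest path: f – j – n – p.
So the diameter is 3.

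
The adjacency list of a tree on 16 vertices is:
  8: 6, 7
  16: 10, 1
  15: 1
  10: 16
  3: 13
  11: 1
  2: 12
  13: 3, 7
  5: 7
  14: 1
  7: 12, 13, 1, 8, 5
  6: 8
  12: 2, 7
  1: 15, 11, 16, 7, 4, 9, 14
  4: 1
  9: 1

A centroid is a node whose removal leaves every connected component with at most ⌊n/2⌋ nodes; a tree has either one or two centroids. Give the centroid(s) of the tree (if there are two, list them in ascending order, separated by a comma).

Delete 1: the remaining components have sizes 8, 2, 1, 1, 1, 1, 1. Max 8 ≤ 8, so 1 is a centroid.
Its neighbour 7 also leaves a largest component of size 8, so both are centroids.

1, 7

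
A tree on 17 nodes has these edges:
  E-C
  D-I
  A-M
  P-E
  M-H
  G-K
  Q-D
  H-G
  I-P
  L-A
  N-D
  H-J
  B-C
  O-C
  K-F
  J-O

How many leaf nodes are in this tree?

Exactly 5 nodes have a single neighbour: B, F, L, N, Q.

5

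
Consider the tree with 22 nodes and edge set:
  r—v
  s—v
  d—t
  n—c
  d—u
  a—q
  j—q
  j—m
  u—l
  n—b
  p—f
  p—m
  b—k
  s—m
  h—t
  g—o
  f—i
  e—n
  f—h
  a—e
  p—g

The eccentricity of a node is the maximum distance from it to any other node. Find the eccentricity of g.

9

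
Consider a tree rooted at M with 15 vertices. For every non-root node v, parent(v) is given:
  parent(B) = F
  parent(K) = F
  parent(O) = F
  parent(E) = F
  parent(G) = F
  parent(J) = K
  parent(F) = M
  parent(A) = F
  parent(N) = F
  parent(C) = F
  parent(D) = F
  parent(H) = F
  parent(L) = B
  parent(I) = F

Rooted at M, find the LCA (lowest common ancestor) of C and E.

Ancestors of C (toward the root): C, F, M.
Ancestors of E: E, F, M.
The deepest node appearing in both lists is F.

F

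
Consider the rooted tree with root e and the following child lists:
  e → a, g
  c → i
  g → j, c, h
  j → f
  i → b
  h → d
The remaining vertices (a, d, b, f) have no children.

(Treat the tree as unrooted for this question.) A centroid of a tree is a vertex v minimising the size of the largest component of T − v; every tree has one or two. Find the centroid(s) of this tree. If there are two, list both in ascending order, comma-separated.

g

If g is removed the pieces have sizes 3, 2, 2, 2, all ≤ ⌊10/2⌋ = 5.
No neighbour of g does as well, so g is the unique centroid.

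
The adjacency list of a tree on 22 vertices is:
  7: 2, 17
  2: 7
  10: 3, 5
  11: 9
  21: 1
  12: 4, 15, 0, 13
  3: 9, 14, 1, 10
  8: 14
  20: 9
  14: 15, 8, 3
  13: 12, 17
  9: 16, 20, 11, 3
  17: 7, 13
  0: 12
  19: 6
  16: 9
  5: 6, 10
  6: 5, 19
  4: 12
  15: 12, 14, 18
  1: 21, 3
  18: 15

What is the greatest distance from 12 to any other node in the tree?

A farthest node from 12 is 19.
The path 12–15–14–3–10–5–6–19 has 7 edges.

7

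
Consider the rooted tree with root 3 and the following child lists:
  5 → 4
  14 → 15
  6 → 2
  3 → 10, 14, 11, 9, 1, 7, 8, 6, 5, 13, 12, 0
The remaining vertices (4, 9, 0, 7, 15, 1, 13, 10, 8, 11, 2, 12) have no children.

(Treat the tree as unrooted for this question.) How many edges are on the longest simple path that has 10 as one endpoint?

3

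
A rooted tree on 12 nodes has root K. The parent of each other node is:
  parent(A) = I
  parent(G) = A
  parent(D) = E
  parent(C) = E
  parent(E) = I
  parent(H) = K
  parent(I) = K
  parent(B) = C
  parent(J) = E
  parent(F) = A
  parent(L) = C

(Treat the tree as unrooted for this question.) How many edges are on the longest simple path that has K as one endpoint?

The node farthest from K is B (L also at distance 4), via K – I – E – C – B — 4 edges.

4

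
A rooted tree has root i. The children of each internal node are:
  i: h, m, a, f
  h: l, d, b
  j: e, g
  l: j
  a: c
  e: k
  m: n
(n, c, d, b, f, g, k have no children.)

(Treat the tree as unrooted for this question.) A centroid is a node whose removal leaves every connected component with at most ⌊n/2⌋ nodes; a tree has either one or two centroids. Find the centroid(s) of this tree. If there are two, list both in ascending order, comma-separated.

If h is removed the pieces have sizes 6, 5, 1, 1, all ≤ ⌊14/2⌋ = 7.
Every other node leaves some component of size > 7, so the centroid is unique.

h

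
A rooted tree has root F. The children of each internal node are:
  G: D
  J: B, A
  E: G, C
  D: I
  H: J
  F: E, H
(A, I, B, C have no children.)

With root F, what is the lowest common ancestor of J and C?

J's ancestor chain is J, H, F and C's is C, E, F; they first meet at F.

F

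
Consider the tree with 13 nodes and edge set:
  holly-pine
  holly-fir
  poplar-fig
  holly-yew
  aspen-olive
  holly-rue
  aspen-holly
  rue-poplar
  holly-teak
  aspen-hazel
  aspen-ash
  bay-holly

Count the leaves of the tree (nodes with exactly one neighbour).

9

The leaves are ash, bay, fig, fir, hazel, olive, pine, teak, yew.
That is 9 leaves.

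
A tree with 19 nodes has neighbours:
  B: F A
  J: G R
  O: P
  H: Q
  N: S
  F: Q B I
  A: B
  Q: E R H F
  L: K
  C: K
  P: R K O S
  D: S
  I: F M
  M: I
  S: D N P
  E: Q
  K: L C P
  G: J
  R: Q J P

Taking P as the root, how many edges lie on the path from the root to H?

Path from P to H: P – R – Q – H, which has 3 edges.

3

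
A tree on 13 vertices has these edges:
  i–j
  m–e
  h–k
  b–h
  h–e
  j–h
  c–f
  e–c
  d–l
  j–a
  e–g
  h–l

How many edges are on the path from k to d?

k–h–l–d: 3 edges.

3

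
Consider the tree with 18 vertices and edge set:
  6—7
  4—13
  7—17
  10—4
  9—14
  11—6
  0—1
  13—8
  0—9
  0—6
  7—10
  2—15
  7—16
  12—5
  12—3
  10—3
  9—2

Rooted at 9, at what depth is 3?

Path from 9 to 3: 9 → 0 → 6 → 7 → 10 → 3, which has 5 edges.

5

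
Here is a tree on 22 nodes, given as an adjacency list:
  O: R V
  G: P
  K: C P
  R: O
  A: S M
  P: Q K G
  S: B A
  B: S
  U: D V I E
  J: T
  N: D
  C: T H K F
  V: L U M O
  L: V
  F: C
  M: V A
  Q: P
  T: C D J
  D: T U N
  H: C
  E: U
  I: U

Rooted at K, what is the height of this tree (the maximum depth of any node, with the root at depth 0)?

The longest root-to-leaf path is K → C → T → D → U → V → M → A → S → B (9 edges).

9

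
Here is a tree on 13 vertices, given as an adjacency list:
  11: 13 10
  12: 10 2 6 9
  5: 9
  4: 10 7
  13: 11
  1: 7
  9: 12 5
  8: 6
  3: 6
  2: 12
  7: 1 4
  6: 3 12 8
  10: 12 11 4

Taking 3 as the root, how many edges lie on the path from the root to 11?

Climbing from 11 to the root: 11 – 10 – 12 – 6 – 3. That's 4 steps.

4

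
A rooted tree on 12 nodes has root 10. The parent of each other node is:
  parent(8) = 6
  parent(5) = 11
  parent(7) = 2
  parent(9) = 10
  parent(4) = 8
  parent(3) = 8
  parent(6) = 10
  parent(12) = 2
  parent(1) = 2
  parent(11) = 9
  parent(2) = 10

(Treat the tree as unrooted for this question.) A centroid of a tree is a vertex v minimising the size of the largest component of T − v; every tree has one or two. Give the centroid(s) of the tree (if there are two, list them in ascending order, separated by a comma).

10

Removing 10 splits the tree into components of sizes 4, 4, 3; the largest is 4 ≤ ⌊12/2⌋ = 6.
No neighbour of 10 does as well, so 10 is the unique centroid.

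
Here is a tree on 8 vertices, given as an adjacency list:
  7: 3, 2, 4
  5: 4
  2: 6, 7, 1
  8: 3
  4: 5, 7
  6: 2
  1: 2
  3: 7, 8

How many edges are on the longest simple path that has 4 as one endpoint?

3

A farthest node from 4 is 8 (1, 6 also at distance 3).
The path 4–7–3–8 has 3 edges.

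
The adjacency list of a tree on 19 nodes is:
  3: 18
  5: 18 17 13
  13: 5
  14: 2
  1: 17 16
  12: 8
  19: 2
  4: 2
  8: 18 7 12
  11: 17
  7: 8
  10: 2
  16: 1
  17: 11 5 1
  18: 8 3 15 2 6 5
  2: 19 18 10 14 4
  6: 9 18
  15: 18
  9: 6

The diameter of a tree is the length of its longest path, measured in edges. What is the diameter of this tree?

6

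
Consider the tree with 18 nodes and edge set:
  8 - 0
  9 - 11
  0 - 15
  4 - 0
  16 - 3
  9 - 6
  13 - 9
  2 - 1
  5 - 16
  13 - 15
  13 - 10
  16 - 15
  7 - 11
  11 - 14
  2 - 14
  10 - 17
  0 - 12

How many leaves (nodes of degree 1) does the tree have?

9

Degree-1 nodes: 1, 3, 4, 5, 6, 7, 8, 12, 17 — 9 of them.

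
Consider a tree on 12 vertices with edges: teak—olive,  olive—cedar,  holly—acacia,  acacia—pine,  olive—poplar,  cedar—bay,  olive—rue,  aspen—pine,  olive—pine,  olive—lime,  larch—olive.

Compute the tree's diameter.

5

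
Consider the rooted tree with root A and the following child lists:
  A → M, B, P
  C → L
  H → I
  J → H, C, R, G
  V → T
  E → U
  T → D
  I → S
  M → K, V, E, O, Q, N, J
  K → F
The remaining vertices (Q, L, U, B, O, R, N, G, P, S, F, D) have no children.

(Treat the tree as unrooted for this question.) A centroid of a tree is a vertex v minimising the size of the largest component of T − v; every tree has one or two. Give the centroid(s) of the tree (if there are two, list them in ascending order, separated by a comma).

If M is removed the pieces have sizes 8, 3, 3, 2, 2, 1, 1, 1, all ≤ ⌊22/2⌋ = 11.
No neighbour of M does as well, so M is the unique centroid.

M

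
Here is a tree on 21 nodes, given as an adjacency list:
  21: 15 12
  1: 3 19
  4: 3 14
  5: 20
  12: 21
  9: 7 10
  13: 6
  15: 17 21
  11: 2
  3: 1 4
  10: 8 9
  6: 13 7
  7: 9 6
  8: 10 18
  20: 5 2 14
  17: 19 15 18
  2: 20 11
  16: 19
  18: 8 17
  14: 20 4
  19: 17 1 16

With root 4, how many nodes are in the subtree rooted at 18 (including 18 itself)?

Descendants of 18 (including itself): 18, 8, 10, 9, 7, 6, 13. That's 7.

7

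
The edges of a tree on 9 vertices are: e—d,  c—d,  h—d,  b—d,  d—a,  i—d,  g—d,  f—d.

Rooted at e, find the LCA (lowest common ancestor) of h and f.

d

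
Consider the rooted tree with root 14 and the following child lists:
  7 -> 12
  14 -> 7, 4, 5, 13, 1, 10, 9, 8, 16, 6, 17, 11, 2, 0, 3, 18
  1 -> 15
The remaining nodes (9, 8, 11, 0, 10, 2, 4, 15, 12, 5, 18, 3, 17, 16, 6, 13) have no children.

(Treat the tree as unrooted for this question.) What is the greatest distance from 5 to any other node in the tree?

A farthest node from 5 is 15 (12 also at distance 3).
The path 5 – 14 – 1 – 15 has 3 edges.

3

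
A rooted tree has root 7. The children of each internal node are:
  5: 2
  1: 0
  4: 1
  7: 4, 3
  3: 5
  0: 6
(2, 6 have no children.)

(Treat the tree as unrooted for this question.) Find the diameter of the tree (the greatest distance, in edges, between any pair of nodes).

7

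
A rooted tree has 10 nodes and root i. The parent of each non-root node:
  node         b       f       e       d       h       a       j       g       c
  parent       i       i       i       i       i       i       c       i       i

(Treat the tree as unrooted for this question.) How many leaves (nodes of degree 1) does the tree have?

8

The leaves are a, b, d, e, f, g, h, j.
That is 8 leaves.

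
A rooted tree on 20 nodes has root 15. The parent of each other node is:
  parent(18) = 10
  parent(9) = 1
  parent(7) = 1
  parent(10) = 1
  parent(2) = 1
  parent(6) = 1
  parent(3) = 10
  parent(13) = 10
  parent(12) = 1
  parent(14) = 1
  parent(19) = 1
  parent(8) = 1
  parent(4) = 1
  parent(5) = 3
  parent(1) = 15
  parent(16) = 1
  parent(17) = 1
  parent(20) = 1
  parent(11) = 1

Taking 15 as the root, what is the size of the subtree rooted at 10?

Descendants of 10 (including itself): 10, 3, 18, 13, 5. That's 5.

5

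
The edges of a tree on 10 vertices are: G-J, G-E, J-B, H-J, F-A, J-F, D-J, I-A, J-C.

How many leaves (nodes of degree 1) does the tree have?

6

The leaves are B, C, D, E, H, I.
That is 6 leaves.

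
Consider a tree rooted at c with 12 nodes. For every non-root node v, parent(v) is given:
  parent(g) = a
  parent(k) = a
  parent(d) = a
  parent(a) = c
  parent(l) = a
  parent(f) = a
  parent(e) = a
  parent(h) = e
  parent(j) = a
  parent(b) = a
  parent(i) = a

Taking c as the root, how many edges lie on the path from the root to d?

2

c – a – d — 2 edges.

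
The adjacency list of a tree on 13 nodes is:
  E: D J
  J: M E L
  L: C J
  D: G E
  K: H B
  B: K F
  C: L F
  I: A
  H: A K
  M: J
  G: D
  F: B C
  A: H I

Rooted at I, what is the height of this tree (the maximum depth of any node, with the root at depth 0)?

The longest root-to-leaf path is I – A – H – K – B – F – C – L – J – E – D – G (11 edges).

11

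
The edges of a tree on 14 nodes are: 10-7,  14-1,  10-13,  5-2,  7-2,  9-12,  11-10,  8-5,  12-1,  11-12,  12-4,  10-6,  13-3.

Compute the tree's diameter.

8

A longest path is 14 – 1 – 12 – 11 – 10 – 7 – 2 – 5 – 8, with 8 edges.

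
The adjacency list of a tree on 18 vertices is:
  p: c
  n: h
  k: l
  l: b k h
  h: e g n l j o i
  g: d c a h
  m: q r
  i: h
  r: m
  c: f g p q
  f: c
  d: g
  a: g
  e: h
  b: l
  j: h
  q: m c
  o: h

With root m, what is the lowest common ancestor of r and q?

m

Ancestors of r (toward the root): r, m.
Ancestors of q: q, m.
The deepest node appearing in both lists is m.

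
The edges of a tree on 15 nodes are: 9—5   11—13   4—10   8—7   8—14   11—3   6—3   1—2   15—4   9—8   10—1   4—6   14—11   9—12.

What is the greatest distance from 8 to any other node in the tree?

8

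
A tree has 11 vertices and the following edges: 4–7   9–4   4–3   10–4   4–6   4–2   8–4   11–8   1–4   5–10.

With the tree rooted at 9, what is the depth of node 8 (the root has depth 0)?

2

Path from 9 to 8: 9 – 4 – 8, which has 2 edges.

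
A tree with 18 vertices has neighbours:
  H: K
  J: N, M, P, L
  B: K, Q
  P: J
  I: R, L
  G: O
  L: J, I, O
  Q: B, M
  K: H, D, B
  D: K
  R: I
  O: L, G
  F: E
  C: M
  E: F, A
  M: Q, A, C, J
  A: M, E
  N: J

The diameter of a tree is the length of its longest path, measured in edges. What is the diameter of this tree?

8

Starting from G, a farthest node is H at distance 8.
One longest path: G–O–L–J–M–Q–B–K–H.
So the diameter is 8.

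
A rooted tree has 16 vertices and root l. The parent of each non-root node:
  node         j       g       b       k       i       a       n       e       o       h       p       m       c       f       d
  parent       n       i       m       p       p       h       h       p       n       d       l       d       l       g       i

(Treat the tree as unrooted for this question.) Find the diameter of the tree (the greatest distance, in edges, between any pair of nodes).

A longest path is c - l - p - i - d - h - n - j, with 7 edges.

7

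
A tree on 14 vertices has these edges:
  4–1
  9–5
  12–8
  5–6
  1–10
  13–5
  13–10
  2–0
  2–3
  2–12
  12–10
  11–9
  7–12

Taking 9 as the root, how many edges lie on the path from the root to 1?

4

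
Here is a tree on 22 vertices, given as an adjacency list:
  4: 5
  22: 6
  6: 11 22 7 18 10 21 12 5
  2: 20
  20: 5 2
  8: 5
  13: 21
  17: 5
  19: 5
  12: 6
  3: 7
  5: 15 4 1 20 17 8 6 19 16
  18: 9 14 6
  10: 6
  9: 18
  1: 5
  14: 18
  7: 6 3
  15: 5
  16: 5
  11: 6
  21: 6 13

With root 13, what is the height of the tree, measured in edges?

5

2 sits deepest: 13-21-6-5-20-2 — 5 edges from the root.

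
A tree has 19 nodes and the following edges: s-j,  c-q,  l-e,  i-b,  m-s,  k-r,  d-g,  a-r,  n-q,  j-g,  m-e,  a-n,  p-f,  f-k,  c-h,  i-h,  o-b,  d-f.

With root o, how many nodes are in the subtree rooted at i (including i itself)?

17

Descendants of i (including itself): i, h, c, q, n, a, r, k, f, p, d, g, j, s, m, e, l. That's 17.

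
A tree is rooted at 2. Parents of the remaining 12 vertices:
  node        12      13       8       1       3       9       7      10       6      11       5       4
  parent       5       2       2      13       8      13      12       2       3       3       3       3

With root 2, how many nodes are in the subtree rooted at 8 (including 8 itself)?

8

8's subtree: {8, 3, 4, 5, 11, 6, 12, 7}, size 8.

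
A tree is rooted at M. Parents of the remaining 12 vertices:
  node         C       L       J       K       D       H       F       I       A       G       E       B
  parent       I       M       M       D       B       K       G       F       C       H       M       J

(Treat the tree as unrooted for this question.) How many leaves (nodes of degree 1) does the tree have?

3

Degree-1 nodes: A, E, L — 3 of them.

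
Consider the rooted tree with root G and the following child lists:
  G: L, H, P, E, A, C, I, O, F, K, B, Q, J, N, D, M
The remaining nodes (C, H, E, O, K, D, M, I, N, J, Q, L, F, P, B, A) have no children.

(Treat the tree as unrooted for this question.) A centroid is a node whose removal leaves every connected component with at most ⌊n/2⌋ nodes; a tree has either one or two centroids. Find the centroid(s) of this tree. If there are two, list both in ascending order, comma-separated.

Removing G splits the tree into components of sizes 1, 1, 1, 1, 1, 1, 1, 1, 1, 1, 1, 1, 1, 1, 1, 1; the largest is 1 ≤ ⌊17/2⌋ = 8.
No neighbour of G does as well, so G is the unique centroid.

G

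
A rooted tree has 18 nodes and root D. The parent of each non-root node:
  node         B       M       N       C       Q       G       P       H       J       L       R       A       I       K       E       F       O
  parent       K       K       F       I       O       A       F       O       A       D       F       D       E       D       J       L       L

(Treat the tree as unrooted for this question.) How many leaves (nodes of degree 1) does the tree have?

9

Degree-1 nodes: B, C, G, H, M, N, P, Q, R — 9 of them.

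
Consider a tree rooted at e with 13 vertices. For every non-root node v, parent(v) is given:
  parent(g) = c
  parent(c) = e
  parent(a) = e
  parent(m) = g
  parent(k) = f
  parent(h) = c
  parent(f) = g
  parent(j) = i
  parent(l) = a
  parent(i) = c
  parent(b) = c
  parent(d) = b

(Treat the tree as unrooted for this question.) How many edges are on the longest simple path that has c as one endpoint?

3

Distances from c peak at 3, attained at k (l also at distance 3).
c–g–f–k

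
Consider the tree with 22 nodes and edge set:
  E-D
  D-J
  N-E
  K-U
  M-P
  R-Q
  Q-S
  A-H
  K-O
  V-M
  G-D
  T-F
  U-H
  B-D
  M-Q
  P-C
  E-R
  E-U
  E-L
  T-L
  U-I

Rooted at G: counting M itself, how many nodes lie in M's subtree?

M's subtree: {M, V, P, C}, size 4.

4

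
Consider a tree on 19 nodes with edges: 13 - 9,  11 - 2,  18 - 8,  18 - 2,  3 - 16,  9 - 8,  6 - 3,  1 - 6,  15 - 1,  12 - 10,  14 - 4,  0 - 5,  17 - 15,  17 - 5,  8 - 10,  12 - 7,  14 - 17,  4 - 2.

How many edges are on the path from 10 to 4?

4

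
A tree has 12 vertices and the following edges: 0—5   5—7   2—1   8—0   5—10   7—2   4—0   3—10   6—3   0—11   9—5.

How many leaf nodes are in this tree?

6

Degree-1 nodes: 1, 4, 6, 8, 9, 11 — 6 of them.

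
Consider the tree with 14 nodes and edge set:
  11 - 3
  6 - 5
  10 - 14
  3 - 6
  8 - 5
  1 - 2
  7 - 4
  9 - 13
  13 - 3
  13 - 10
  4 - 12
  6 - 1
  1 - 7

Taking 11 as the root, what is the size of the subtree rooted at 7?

The subtree rooted at 7 contains: 7, 4, 12 — 3 nodes.

3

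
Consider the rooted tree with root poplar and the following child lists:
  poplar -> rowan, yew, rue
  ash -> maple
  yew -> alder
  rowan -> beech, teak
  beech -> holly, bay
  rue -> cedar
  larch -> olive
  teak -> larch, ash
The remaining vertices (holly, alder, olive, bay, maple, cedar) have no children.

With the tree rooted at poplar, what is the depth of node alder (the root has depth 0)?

2

Climbing from alder to the root: alder → yew → poplar. That's 2 steps.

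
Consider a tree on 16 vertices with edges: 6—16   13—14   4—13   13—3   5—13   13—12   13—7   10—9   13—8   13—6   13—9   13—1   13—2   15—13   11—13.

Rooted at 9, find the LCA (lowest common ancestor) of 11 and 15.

13

Path 11→root: 11 13 9; path 15→root: 15 13 9.
First common node: 13.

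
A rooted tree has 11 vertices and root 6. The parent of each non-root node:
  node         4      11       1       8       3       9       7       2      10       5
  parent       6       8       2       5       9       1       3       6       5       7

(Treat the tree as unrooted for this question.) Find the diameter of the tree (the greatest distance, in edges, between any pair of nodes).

BFS from 4 reaches 11 last, at distance 9; BFS from 11 confirms no node is farther.
Path: 4 - 6 - 2 - 1 - 9 - 3 - 7 - 5 - 8 - 11.

9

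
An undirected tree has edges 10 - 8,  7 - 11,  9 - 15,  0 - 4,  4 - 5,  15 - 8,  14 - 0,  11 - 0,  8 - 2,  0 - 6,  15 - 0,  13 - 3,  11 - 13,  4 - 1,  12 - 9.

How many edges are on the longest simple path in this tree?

6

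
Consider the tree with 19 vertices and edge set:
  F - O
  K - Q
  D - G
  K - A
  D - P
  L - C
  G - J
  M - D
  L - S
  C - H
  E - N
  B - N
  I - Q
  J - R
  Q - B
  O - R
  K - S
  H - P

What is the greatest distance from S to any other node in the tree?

10

A farthest node from S is F.
The path S–L–C–H–P–D–G–J–R–O–F has 10 edges.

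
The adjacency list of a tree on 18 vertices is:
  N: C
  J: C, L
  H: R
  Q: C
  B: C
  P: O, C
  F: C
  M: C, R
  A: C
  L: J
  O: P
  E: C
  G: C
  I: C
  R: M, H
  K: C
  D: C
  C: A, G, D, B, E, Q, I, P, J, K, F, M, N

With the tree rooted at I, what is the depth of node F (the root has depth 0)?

Climbing from F to the root: F–C–I. That's 2 steps.

2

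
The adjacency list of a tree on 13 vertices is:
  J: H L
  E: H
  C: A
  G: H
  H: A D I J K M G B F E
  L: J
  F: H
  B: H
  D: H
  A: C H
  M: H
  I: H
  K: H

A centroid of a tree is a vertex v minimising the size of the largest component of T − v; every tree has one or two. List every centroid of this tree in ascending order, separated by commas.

H

Delete H: the remaining components have sizes 2, 2, 1, 1, 1, 1, 1, 1, 1, 1. Max 2 ≤ 6, so H is a centroid.
Every other node leaves some component of size > 6, so the centroid is unique.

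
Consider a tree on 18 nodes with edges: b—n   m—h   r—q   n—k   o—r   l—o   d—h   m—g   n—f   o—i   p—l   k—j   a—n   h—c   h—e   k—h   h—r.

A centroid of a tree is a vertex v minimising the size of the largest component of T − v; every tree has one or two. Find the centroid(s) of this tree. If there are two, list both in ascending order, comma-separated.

h

Delete h: the remaining components have sizes 6, 6, 2, 1, 1, 1. Max 6 ≤ 9, so h is a centroid.
No neighbour of h does as well, so h is the unique centroid.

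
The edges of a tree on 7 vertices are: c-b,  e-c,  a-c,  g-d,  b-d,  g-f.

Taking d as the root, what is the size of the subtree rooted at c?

Descendants of c (including itself): c, e, a. That's 3.

3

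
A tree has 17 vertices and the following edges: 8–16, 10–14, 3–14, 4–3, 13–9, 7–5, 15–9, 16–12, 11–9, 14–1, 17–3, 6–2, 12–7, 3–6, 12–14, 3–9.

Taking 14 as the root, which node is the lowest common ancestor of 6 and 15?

6's ancestor chain is 6, 3, 14 and 15's is 15, 9, 3, 14; they first meet at 3.

3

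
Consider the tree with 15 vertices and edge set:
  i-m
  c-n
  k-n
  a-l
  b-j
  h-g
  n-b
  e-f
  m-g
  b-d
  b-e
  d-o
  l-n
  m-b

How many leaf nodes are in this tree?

8

The leaves are a, c, f, h, i, j, k, o.
That is 8 leaves.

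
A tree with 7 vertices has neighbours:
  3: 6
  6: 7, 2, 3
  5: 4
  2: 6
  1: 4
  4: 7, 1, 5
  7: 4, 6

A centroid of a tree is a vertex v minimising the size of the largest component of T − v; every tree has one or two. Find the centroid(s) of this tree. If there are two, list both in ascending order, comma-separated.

Delete 7: the remaining components have sizes 3, 3. Max 3 ≤ 3, so 7 is a centroid.
No neighbour of 7 does as well, so 7 is the unique centroid.

7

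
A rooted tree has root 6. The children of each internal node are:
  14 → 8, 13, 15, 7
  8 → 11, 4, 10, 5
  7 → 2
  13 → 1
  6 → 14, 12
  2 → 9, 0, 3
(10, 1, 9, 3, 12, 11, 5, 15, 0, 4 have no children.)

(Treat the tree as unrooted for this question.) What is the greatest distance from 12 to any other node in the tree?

The node farthest from 12 is 0 (9, 3 also at distance 5), via 12 – 6 – 14 – 7 – 2 – 0 — 5 edges.

5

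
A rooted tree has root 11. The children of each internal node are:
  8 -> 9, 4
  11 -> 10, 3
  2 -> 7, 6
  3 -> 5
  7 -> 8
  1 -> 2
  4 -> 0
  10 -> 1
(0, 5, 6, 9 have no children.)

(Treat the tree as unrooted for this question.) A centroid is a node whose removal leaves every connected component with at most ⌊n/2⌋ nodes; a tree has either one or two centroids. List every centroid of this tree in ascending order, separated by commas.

2

Removing 2 splits the tree into components of sizes 5, 5, 1; the largest is 5 ≤ ⌊12/2⌋ = 6.
Every other node leaves some component of size > 6, so the centroid is unique.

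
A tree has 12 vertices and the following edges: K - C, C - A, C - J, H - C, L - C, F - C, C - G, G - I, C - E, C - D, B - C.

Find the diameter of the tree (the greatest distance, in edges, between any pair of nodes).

Starting from I, a farthest node is H at distance 3.
One longest path: I-G-C-H.
So the diameter is 3.

3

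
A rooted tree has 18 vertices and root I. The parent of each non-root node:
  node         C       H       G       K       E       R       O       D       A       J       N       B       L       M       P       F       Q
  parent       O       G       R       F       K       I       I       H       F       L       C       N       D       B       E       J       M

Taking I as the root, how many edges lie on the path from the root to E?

Path from I to E: I → R → G → H → D → L → J → F → K → E, which has 9 edges.

9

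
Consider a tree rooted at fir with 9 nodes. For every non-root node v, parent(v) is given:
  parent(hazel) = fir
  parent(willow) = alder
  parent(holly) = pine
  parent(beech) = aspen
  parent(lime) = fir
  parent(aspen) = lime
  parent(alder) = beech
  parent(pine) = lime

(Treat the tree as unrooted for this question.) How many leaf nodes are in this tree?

Degree-1 nodes: hazel, holly, willow — 3 of them.

3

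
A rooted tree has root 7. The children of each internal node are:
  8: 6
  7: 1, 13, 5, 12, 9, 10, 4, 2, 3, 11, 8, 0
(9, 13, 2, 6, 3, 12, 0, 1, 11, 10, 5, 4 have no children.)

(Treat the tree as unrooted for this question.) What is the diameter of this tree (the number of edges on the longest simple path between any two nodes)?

BFS from 6 reaches 9 last, at distance 3; BFS from 9 confirms no node is farther.
Path: 6 - 8 - 7 - 9.

3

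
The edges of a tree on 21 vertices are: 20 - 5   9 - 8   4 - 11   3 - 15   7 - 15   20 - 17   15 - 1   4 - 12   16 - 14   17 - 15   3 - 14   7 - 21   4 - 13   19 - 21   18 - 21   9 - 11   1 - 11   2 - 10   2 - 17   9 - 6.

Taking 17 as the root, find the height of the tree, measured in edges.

5

13 sits deepest: 17–15–1–11–4–13 — 5 edges from the root.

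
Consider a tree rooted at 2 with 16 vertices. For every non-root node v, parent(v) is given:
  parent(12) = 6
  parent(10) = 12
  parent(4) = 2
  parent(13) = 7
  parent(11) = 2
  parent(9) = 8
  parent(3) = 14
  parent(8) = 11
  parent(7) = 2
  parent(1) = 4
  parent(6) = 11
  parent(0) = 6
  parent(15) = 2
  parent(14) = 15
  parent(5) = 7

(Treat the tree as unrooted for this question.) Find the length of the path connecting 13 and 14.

4

The path is 13–7–2–15–14, which has 4 edges.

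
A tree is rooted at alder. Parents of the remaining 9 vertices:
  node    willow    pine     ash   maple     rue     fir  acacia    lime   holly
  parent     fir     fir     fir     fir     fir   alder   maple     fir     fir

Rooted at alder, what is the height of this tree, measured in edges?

3

The longest root-to-leaf path is alder–fir–maple–acacia (3 edges).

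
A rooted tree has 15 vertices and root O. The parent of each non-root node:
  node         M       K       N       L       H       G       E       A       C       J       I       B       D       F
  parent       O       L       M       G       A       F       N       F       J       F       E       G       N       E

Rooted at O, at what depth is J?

Path from O to J: O – M – N – E – F – J, which has 5 edges.

5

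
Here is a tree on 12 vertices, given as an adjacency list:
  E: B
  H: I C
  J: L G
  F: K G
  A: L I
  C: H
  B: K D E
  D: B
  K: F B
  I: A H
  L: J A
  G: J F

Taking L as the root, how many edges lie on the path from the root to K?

Path from L to K: L → J → G → F → K, which has 4 edges.

4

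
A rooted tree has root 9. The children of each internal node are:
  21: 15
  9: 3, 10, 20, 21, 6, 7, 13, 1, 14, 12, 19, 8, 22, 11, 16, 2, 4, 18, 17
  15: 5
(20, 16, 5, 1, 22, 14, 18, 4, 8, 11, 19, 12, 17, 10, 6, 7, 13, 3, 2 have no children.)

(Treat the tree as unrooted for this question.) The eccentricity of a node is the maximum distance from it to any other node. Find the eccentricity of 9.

3

A farthest node from 9 is 5.
The path 9–21–15–5 has 3 edges.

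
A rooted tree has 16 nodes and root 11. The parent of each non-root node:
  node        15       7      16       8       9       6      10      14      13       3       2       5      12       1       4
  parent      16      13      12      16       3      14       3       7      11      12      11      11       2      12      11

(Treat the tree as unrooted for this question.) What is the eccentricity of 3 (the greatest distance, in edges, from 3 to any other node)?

A farthest node from 3 is 6.
The path 3-12-2-11-13-7-14-6 has 7 edges.

7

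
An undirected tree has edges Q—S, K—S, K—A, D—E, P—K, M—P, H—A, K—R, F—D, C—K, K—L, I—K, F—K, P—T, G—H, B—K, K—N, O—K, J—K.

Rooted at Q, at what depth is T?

4

Climbing from T to the root: T–P–K–S–Q. That's 4 steps.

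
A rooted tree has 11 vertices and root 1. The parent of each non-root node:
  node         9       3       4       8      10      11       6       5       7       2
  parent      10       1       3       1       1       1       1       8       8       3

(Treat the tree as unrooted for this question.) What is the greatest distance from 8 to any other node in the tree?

A farthest node from 8 is 2 (9, 4 also at distance 3).
The path 8 – 1 – 3 – 2 has 3 edges.

3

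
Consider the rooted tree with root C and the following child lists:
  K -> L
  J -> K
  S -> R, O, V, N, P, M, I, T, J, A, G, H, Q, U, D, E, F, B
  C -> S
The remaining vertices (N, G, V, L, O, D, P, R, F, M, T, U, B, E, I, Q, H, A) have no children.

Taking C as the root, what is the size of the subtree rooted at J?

3

Descendants of J (including itself): J, K, L. That's 3.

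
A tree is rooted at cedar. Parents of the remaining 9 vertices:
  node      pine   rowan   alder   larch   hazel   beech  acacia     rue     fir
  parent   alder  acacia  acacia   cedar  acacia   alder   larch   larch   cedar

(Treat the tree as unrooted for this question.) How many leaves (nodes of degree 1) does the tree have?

The leaves are beech, fir, hazel, pine, rowan, rue.
That is 6 leaves.

6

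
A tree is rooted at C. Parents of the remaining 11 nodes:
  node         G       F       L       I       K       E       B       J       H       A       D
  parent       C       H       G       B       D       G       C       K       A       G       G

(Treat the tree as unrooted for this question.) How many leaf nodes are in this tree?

Exactly 5 nodes have a single neighbour: E, F, I, J, L.

5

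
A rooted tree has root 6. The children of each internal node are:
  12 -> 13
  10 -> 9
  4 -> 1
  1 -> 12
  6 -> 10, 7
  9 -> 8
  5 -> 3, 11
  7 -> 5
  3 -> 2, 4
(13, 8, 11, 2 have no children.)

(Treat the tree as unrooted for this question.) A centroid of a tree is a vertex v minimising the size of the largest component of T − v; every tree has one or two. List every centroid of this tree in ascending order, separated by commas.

5

Delete 5: the remaining components have sizes 6, 5, 1. Max 6 ≤ 6, so 5 is a centroid.
Every other node leaves some component of size > 6, so the centroid is unique.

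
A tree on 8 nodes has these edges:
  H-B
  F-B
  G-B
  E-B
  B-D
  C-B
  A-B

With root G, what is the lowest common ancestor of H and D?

Path H→root: H B G; path D→root: D B G.
First common node: B.

B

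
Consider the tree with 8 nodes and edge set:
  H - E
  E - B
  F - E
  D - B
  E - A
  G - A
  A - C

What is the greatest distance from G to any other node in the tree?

Distances from G peak at 4, attained at D.
G – A – E – B – D

4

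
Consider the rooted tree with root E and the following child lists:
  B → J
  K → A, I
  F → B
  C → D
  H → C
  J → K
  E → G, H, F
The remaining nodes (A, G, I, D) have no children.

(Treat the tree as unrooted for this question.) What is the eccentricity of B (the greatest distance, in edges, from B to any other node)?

5

A farthest node from B is D.
The path B–F–E–H–C–D has 5 edges.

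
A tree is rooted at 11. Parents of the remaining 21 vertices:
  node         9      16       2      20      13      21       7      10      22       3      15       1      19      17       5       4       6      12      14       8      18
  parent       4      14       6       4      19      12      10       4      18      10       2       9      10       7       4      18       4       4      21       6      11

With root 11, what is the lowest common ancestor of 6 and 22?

18

6's ancestor chain is 6, 4, 18, 11 and 22's is 22, 18, 11; they first meet at 18.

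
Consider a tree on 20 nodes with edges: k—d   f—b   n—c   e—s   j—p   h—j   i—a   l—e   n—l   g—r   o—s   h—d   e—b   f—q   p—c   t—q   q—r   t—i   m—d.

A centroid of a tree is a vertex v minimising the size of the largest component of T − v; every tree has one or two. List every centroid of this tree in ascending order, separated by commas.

e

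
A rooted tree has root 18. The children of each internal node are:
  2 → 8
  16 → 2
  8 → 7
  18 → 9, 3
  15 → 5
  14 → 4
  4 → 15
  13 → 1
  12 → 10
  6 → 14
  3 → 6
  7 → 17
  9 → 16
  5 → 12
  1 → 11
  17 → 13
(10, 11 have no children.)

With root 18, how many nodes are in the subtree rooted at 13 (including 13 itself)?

3

13's subtree: {13, 1, 11}, size 3.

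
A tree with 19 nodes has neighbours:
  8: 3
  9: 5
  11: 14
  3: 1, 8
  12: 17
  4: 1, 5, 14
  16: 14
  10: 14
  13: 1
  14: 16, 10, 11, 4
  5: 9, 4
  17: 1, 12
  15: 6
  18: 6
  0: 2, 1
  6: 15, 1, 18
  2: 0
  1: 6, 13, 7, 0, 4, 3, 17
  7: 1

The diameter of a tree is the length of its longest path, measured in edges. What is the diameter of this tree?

5

BFS from 16 reaches 12 last, at distance 5; BFS from 12 confirms no node is farther.
Path: 16 – 14 – 4 – 1 – 17 – 12.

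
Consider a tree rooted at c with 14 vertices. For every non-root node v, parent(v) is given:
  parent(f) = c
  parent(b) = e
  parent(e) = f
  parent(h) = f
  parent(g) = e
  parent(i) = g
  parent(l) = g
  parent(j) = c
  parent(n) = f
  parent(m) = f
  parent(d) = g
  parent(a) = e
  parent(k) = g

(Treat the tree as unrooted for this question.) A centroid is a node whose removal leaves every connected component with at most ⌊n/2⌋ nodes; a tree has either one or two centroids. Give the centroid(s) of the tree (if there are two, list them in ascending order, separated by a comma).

Removing e splits the tree into components of sizes 6, 5, 1, 1; the largest is 6 ≤ ⌊14/2⌋ = 7.
Every other node leaves some component of size > 7, so the centroid is unique.

e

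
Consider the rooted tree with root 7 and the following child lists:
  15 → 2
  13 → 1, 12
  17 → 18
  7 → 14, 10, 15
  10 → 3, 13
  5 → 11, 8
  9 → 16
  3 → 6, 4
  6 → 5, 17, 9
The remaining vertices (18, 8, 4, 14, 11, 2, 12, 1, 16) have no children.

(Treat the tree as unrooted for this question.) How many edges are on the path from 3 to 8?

Walking from 3: 3 - 6 - 5 - 8. Length 3.

3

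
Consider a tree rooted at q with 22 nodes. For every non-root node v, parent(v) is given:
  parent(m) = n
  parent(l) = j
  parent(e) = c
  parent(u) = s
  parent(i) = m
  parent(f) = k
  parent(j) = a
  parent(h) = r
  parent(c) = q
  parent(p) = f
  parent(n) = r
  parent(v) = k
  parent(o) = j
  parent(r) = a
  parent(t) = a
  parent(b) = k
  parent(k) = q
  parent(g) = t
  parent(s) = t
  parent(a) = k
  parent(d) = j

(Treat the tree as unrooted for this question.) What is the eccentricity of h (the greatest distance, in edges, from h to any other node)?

6

A farthest node from h is e.
The path h-r-a-k-q-c-e has 6 edges.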